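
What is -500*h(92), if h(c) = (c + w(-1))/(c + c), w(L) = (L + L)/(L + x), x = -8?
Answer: -51875/207 ≈ -250.60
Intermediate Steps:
w(L) = 2*L/(-8 + L) (w(L) = (L + L)/(L - 8) = (2*L)/(-8 + L) = 2*L/(-8 + L))
h(c) = (2/9 + c)/(2*c) (h(c) = (c + 2*(-1)/(-8 - 1))/(c + c) = (c + 2*(-1)/(-9))/((2*c)) = (c + 2*(-1)*(-⅑))*(1/(2*c)) = (c + 2/9)*(1/(2*c)) = (2/9 + c)*(1/(2*c)) = (2/9 + c)/(2*c))
-500*h(92) = -250*(2 + 9*92)/(9*92) = -250*(2 + 828)/(9*92) = -250*830/(9*92) = -500*415/828 = -51875/207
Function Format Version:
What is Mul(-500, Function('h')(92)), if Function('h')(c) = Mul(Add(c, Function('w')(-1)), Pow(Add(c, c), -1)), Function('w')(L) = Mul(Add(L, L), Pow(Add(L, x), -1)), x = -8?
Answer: Rational(-51875, 207) ≈ -250.60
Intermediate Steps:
Function('w')(L) = Mul(2, L, Pow(Add(-8, L), -1)) (Function('w')(L) = Mul(Add(L, L), Pow(Add(L, -8), -1)) = Mul(Mul(2, L), Pow(Add(-8, L), -1)) = Mul(2, L, Pow(Add(-8, L), -1)))
Function('h')(c) = Mul(Rational(1, 2), Pow(c, -1), Add(Rational(2, 9), c)) (Function('h')(c) = Mul(Add(c, Mul(2, -1, Pow(Add(-8, -1), -1))), Pow(Add(c, c), -1)) = Mul(Add(c, Mul(2, -1, Pow(-9, -1))), Pow(Mul(2, c), -1)) = Mul(Add(c, Mul(2, -1, Rational(-1, 9))), Mul(Rational(1, 2), Pow(c, -1))) = Mul(Add(c, Rational(2, 9)), Mul(Rational(1, 2), Pow(c, -1))) = Mul(Add(Rational(2, 9), c), Mul(Rational(1, 2), Pow(c, -1))) = Mul(Rational(1, 2), Pow(c, -1), Add(Rational(2, 9), c)))
Mul(-500, Function('h')(92)) = Mul(-500, Mul(Rational(1, 18), Pow(92, -1), Add(2, Mul(9, 92)))) = Mul(-500, Mul(Rational(1, 18), Rational(1, 92), Add(2, 828))) = Mul(-500, Mul(Rational(1, 18), Rational(1, 92), 830)) = Mul(-500, Rational(415, 828)) = Rational(-51875, 207)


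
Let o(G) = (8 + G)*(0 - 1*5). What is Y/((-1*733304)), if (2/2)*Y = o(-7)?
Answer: 5/733304 ≈ 6.8185e-6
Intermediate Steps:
o(G) = -40 - 5*G (o(G) = (8 + G)*(0 - 5) = (8 + G)*(-5) = -40 - 5*G)
Y = -5 (Y = -40 - 5*(-7) = -40 + 35 = -5)
Y/((-1*733304)) = -5/((-1*733304)) = -5/(-733304) = -5*(-1/733304) = 5/733304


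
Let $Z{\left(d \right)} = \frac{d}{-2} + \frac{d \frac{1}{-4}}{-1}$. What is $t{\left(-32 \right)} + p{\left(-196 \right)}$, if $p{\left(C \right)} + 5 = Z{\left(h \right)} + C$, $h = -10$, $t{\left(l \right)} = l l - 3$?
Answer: $\frac{1645}{2} \approx 822.5$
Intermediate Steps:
$t{\left(l \right)} = -3 + l^{2}$ ($t{\left(l \right)} = l^{2} - 3 = -3 + l^{2}$)
$Z{\left(d \right)} = - \frac{d}{4}$ ($Z{\left(d \right)} = d \left(- \frac{1}{2}\right) + d \left(- \frac{1}{4}\right) \left(-1\right) = - \frac{d}{2} + - \frac{d}{4} \left(-1\right) = - \frac{d}{2} + \frac{d}{4} = - \frac{d}{4}$)
$p{\left(C \right)} = - \frac{5}{2} + C$ ($p{\left(C \right)} = -5 + \left(\left(- \frac{1}{4}\right) \left(-10\right) + C\right) = -5 + \left(\frac{5}{2} + C\right) = - \frac{5}{2} + C$)
$t{\left(-32 \right)} + p{\left(-196 \right)} = \left(-3 + \left(-32\right)^{2}\right) - \frac{397}{2} = \left(-3 + 1024\right) - \frac{397}{2} = 1021 - \frac{397}{2} = \frac{1645}{2}$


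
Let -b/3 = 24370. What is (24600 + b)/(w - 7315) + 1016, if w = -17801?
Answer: 608723/598 ≈ 1017.9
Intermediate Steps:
b = -73110 (b = -3*24370 = -73110)
(24600 + b)/(w - 7315) + 1016 = (24600 - 73110)/(-17801 - 7315) + 1016 = -48510/(-25116) + 1016 = -48510*(-1/25116) + 1016 = 1155/598 + 1016 = 608723/598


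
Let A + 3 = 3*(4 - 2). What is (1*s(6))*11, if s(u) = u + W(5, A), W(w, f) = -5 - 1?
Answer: 0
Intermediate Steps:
A = 3 (A = -3 + 3*(4 - 2) = -3 + 3*2 = -3 + 6 = 3)
W(w, f) = -6
s(u) = -6 + u (s(u) = u - 6 = -6 + u)
(1*s(6))*11 = (1*(-6 + 6))*11 = (1*0)*11 = 0*11 = 0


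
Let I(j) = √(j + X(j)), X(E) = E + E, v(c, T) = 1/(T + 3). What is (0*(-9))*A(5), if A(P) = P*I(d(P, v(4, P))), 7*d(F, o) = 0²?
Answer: 0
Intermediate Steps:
v(c, T) = 1/(3 + T)
d(F, o) = 0 (d(F, o) = (⅐)*0² = (⅐)*0 = 0)
X(E) = 2*E
I(j) = √3*√j (I(j) = √(j + 2*j) = √(3*j) = √3*√j)
A(P) = 0 (A(P) = P*(√3*√0) = P*(√3*0) = P*0 = 0)
(0*(-9))*A(5) = (0*(-9))*0 = 0*0 = 0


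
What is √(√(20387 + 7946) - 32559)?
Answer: √(-32559 + √28333) ≈ 179.97*I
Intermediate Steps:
√(√(20387 + 7946) - 32559) = √(√28333 - 32559) = √(-32559 + √28333)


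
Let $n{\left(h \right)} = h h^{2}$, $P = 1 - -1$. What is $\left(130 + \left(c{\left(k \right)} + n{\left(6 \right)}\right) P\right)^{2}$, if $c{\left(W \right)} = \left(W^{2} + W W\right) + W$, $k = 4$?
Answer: $401956$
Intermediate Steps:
$c{\left(W \right)} = W + 2 W^{2}$ ($c{\left(W \right)} = \left(W^{2} + W^{2}\right) + W = 2 W^{2} + W = W + 2 W^{2}$)
$P = 2$ ($P = 1 + 1 = 2$)
$n{\left(h \right)} = h^{3}$
$\left(130 + \left(c{\left(k \right)} + n{\left(6 \right)}\right) P\right)^{2} = \left(130 + \left(4 \left(1 + 2 \cdot 4\right) + 6^{3}\right) 2\right)^{2} = \left(130 + \left(4 \left(1 + 8\right) + 216\right) 2\right)^{2} = \left(130 + \left(4 \cdot 9 + 216\right) 2\right)^{2} = \left(130 + \left(36 + 216\right) 2\right)^{2} = \left(130 + 252 \cdot 2\right)^{2} = \left(130 + 504\right)^{2} = 634^{2} = 401956$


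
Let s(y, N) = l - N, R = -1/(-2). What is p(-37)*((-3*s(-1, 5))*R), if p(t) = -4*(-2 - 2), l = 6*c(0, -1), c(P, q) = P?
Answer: 120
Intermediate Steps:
R = ½ (R = -1*(-½) = ½ ≈ 0.50000)
l = 0 (l = 6*0 = 0)
p(t) = 16 (p(t) = -4*(-4) = 16)
s(y, N) = -N (s(y, N) = 0 - N = -N)
p(-37)*((-3*s(-1, 5))*R) = 16*(-(-3)*5*(½)) = 16*(-3*(-5)*(½)) = 16*(15*(½)) = 16*(15/2) = 120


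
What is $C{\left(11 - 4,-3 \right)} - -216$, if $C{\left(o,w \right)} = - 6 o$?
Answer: $174$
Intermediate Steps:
$C{\left(11 - 4,-3 \right)} - -216 = - 6 \left(11 - 4\right) - -216 = \left(-6\right) 7 + 216 = -42 + 216 = 174$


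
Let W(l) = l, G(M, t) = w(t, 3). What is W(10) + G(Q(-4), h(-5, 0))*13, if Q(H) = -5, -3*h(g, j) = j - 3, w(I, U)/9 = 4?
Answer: 478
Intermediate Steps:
w(I, U) = 36 (w(I, U) = 9*4 = 36)
h(g, j) = 1 - j/3 (h(g, j) = -(j - 3)/3 = -(-3 + j)/3 = 1 - j/3)
G(M, t) = 36
W(10) + G(Q(-4), h(-5, 0))*13 = 10 + 36*13 = 10 + 468 = 478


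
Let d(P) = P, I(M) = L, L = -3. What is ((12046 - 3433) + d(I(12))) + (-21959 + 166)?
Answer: -13183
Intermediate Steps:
I(M) = -3
((12046 - 3433) + d(I(12))) + (-21959 + 166) = ((12046 - 3433) - 3) + (-21959 + 166) = (8613 - 3) - 21793 = 8610 - 21793 = -13183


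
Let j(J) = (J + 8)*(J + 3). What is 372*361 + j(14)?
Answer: 134666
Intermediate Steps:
j(J) = (3 + J)*(8 + J) (j(J) = (8 + J)*(3 + J) = (3 + J)*(8 + J))
372*361 + j(14) = 372*361 + (24 + 14**2 + 11*14) = 134292 + (24 + 196 + 154) = 134292 + 374 = 134666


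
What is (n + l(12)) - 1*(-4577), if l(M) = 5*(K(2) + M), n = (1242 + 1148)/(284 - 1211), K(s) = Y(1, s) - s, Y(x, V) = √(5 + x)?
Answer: 4286839/927 + 5*√6 ≈ 4636.7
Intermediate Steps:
K(s) = √6 - s (K(s) = √(5 + 1) - s = √6 - s)
n = -2390/927 (n = 2390/(-927) = 2390*(-1/927) = -2390/927 ≈ -2.5782)
l(M) = -10 + 5*M + 5*√6 (l(M) = 5*((√6 - 1*2) + M) = 5*((√6 - 2) + M) = 5*((-2 + √6) + M) = 5*(-2 + M + √6) = -10 + 5*M + 5*√6)
(n + l(12)) - 1*(-4577) = (-2390/927 + (-10 + 5*12 + 5*√6)) - 1*(-4577) = (-2390/927 + (-10 + 60 + 5*√6)) + 4577 = (-2390/927 + (50 + 5*√6)) + 4577 = (43960/927 + 5*√6) + 4577 = 4286839/927 + 5*√6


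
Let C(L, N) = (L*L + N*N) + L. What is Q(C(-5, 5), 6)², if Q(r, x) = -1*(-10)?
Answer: 100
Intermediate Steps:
C(L, N) = L + L² + N² (C(L, N) = (L² + N²) + L = L + L² + N²)
Q(r, x) = 10
Q(C(-5, 5), 6)² = 10² = 100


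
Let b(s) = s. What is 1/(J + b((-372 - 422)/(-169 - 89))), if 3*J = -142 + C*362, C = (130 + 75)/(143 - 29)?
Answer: 7353/1270102 ≈ 0.0057893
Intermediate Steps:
C = 205/114 ≈ 1.7982
J = 29011/171 (J = (-142 + (205/114)*362)/3 = (-142 + 37105/57)/3 = (⅓)*(29011/57) = 29011/171 ≈ 169.66)
1/(J + b((-372 - 422)/(-169 - 89))) = 1/(29011/171 + (-372 - 422)/(-169 - 89)) = 1/(29011/171 - 794/(-258)) = 1/(29011/171 - 794*(-1/258)) = 1/(29011/171 + 397/129) = 1/(1270102/7353) = 7353/1270102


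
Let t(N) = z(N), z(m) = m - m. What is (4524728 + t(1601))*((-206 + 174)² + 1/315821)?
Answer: 1463300225133240/315821 ≈ 4.6333e+9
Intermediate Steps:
z(m) = 0
t(N) = 0
(4524728 + t(1601))*((-206 + 174)² + 1/315821) = (4524728 + 0)*((-206 + 174)² + 1/315821) = 4524728*((-32)² + 1/315821) = 4524728*(1024 + 1/315821) = 4524728*(323400705/315821) = 1463300225133240/315821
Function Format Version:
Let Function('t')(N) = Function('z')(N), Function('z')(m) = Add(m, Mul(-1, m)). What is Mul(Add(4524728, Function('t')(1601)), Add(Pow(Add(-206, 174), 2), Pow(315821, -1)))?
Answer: Rational(1463300225133240, 315821) ≈ 4.6333e+9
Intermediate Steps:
Function('z')(m) = 0
Function('t')(N) = 0
Mul(Add(4524728, Function('t')(1601)), Add(Pow(Add(-206, 174), 2), Pow(315821, -1))) = Mul(Add(4524728, 0), Add(Pow(Add(-206, 174), 2), Pow(315821, -1))) = Mul(4524728, Add(Pow(-32, 2), Rational(1, 315821))) = Mul(4524728, Add(1024, Rational(1, 315821))) = Mul(4524728, Rational(323400705, 315821)) = Rational(1463300225133240, 315821)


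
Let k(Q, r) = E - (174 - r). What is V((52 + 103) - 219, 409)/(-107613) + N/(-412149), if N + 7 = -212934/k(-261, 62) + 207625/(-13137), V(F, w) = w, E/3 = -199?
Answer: -151111384009/33775318885891 ≈ -0.0044740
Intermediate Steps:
E = -597 (E = 3*(-199) = -597)
k(Q, r) = -771 + r (k(Q, r) = -597 - (174 - r) = -597 + (-174 + r) = -771 + r)
N = 17118602/61683 (N = -7 + (-212934/(-771 + 62) + 207625/(-13137)) = -7 + (-212934/(-709) + 207625*(-1/13137)) = -7 + (-212934*(-1/709) - 1375/87) = -7 + (212934/709 - 1375/87) = -7 + 17550383/61683 = 17118602/61683 ≈ 277.53)
V((52 + 103) - 219, 409)/(-107613) + N/(-412149) = 409/(-107613) + (17118602/61683)/(-412149) = 409*(-1/107613) + (17118602/61683)*(-1/412149) = -409/107613 - 17118602/25422586767 = -151111384009/33775318885891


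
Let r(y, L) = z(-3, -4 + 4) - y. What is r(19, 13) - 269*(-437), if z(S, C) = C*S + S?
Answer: 117531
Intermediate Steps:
z(S, C) = S + C*S
r(y, L) = -3 - y (r(y, L) = -3*(1 + (-4 + 4)) - y = -3*(1 + 0) - y = -3*1 - y = -3 - y)
r(19, 13) - 269*(-437) = (-3 - 1*19) - 269*(-437) = (-3 - 19) + 117553 = -22 + 117553 = 117531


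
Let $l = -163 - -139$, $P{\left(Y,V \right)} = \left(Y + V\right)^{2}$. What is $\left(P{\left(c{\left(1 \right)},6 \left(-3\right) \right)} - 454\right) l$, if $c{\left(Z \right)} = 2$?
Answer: $4752$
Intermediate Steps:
$P{\left(Y,V \right)} = \left(V + Y\right)^{2}$
$l = -24$ ($l = -163 + 139 = -24$)
$\left(P{\left(c{\left(1 \right)},6 \left(-3\right) \right)} - 454\right) l = \left(\left(6 \left(-3\right) + 2\right)^{2} - 454\right) \left(-24\right) = \left(\left(-18 + 2\right)^{2} - 454\right) \left(-24\right) = \left(\left(-16\right)^{2} - 454\right) \left(-24\right) = \left(256 - 454\right) \left(-24\right) = \left(-198\right) \left(-24\right) = 4752$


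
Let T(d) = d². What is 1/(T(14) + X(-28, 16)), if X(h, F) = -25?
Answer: 1/171 ≈ 0.0058480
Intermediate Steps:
1/(T(14) + X(-28, 16)) = 1/(14² - 25) = 1/(196 - 25) = 1/171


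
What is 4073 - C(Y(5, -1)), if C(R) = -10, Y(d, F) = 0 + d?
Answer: 4083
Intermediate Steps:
Y(d, F) = d
4073 - C(Y(5, -1)) = 4073 - 1*(-10) = 4073 + 10 = 4083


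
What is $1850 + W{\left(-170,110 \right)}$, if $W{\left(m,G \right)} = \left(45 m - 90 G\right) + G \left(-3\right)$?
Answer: $-16030$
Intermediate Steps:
$W{\left(m,G \right)} = - 93 G + 45 m$ ($W{\left(m,G \right)} = \left(- 90 G + 45 m\right) - 3 G = - 93 G + 45 m$)
$1850 + W{\left(-170,110 \right)} = 1850 + \left(\left(-93\right) 110 + 45 \left(-170\right)\right) = 1850 - 17880 = -16030$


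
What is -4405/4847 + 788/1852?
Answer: -1084656/2244161 ≈ -0.48332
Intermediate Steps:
-4405/4847 + 788/1852 = -4405*1/4847 + 788*(1/1852) = -4405/4847 + 197/463 = -1084656/2244161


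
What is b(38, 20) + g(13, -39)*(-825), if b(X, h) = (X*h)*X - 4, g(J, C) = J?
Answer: 18151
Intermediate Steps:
b(X, h) = -4 + h*X² (b(X, h) = h*X² - 4 = -4 + h*X²)
b(38, 20) + g(13, -39)*(-825) = (-4 + 20*38²) + 13*(-825) = (-4 + 20*1444) - 10725 = (-4 + 28880) - 10725 = 28876 - 10725 = 18151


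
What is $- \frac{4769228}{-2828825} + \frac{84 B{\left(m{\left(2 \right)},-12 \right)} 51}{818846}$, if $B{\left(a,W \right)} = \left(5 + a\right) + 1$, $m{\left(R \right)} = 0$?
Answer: $\frac{284141099192}{165455145425} \approx 1.7173$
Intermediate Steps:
$B{\left(a,W \right)} = 6 + a$
$- \frac{4769228}{-2828825} + \frac{84 B{\left(m{\left(2 \right)},-12 \right)} 51}{818846} = - \frac{4769228}{-2828825} + \frac{84 \left(6 + 0\right) 51}{818846} = \left(-4769228\right) \left(- \frac{1}{2828825}\right) + 84 \cdot 6 \cdot 51 \cdot \frac{1}{818846} = \frac{4769228}{2828825} + 504 \cdot 51 \cdot \frac{1}{818846} = \frac{4769228}{2828825} + 25704 \cdot \frac{1}{818846} = \frac{4769228}{2828825} + \frac{1836}{58489} = \frac{284141099192}{165455145425}$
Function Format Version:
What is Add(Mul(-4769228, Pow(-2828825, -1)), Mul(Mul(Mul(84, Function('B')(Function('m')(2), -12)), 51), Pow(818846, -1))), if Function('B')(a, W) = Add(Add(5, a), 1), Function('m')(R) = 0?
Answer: Rational(284141099192, 165455145425) ≈ 1.7173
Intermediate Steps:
Function('B')(a, W) = Add(6, a)
Add(Mul(-4769228, Pow(-2828825, -1)), Mul(Mul(Mul(84, Function('B')(Function('m')(2), -12)), 51), Pow(818846, -1))) = Add(Mul(-4769228, Pow(-2828825, -1)), Mul(Mul(Mul(84, Add(6, 0)), 51), Pow(818846, -1))) = Add(Mul(-4769228, Rational(-1, 2828825)), Mul(Mul(Mul(84, 6), 51), Rational(1, 818846))) = Add(Rational(4769228, 2828825), Mul(Mul(504, 51), Rational(1, 818846))) = Add(Rational(4769228, 2828825), Mul(25704, Rational(1, 818846))) = Add(Rational(4769228, 2828825), Rational(1836, 58489)) = Rational(284141099192, 165455145425)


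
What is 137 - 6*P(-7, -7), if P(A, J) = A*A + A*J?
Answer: -451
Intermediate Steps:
P(A, J) = A**2 + A*J
137 - 6*P(-7, -7) = 137 - (-42)*(-7 - 7) = 137 - (-42)*(-14) = 137 - 6*98 = 137 - 588 = -451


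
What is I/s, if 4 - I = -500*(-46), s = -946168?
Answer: 5749/236542 ≈ 0.024304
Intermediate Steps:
I = -22996 (I = 4 - (-500)*(-46) = 4 - 1*23000 = 4 - 23000 = -22996)
I/s = -22996/(-946168) = -22996*(-1/946168) = 5749/236542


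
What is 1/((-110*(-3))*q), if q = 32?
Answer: 1/10560 ≈ 9.4697e-5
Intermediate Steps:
1/((-110*(-3))*q) = 1/(-110*(-3)*32) = 1/(330*32) = 1/10560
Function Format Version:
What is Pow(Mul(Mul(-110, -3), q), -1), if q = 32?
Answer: Rational(1, 10560) ≈ 9.4697e-5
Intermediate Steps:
Pow(Mul(Mul(-110, -3), q), -1) = Pow(Mul(Mul(-110, -3), 32), -1) = Pow(Mul(330, 32), -1) = Pow(10560, -1) = Rational(1, 10560)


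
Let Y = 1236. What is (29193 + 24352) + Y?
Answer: 54781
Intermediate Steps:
(29193 + 24352) + Y = (29193 + 24352) + 1236 = 53545 + 1236 = 54781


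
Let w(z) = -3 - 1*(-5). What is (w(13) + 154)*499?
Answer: 77844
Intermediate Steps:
w(z) = 2 (w(z) = -3 + 5 = 2)
(w(13) + 154)*499 = (2 + 154)*499 = 156*499 = 77844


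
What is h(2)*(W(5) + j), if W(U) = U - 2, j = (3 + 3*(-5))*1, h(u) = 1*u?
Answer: -18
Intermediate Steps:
h(u) = u
j = -12 (j = (3 - 15)*1 = -12*1 = -12)
W(U) = -2 + U
h(2)*(W(5) + j) = 2*((-2 + 5) - 12) = 2*(3 - 12) = 2*(-9) = -18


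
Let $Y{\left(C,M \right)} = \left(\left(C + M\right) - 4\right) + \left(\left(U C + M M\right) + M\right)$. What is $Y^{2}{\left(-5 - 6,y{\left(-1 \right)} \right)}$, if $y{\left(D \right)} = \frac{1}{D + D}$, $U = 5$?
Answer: $\frac{80089}{16} \approx 5005.6$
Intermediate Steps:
$y{\left(D \right)} = \frac{1}{2 D}$
$Y{\left(C,M \right)} = -4 + M^{2} + 2 M + 6 C$ ($Y{\left(C,M \right)} = \left(\left(C + M\right) - 4\right) + \left(\left(5 C + M M\right) + M\right) = \left(-4 + C + M\right) + \left(\left(5 C + M^{2}\right) + M\right) = \left(-4 + C + M\right) + \left(\left(M^{2} + 5 C\right) + M\right) = \left(-4 + C + M\right) + \left(M + M^{2} + 5 C\right) = -4 + M^{2} + 2 M + 6 C$)
$Y^{2}{\left(-5 - 6,y{\left(-1 \right)} \right)} = \left(-4 + \left(\frac{1}{2 \left(-1\right)}\right)^{2} + 2 \frac{1}{2 \left(-1\right)} + 6 \left(-5 - 6\right)\right)^{2} = \left(-4 + \left(\frac{1}{2} \left(-1\right)\right)^{2} + 2 \cdot \frac{1}{2} \left(-1\right) + 6 \left(-5 - 6\right)\right)^{2} = \left(-4 + \left(- \frac{1}{2}\right)^{2} + 2 \left(- \frac{1}{2}\right) + 6 \left(-11\right)\right)^{2} = \left(-4 + \frac{1}{4} - 1 - 66\right)^{2} = \left(- \frac{283}{4}\right)^{2} = \frac{80089}{16}$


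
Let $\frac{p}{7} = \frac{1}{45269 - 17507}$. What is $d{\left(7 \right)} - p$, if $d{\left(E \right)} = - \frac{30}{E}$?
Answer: $- \frac{118987}{27762} \approx -4.286$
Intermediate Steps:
$p = \frac{1}{3966}$ ($p = \frac{7}{45269 - 17507} = \frac{7}{27762} = 7 \cdot \frac{1}{27762} = \frac{1}{3966} \approx 0.00025214$)
$d{\left(7 \right)} - p = - \frac{30}{7} - \frac{1}{3966} = - \frac{118987}{27762}$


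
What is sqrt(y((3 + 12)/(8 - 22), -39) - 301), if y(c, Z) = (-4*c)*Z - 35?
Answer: I*sqrt(24654)/7 ≈ 22.431*I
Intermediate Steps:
y(c, Z) = -35 - 4*Z*c (y(c, Z) = -4*Z*c - 35 = -35 - 4*Z*c)
sqrt(y((3 + 12)/(8 - 22), -39) - 301) = sqrt((-35 - 4*(-39)*(3 + 12)/(8 - 22)) - 301) = sqrt((-35 - 4*(-39)*15/(-14)) - 301) = sqrt((-35 - 4*(-39)*15*(-1/14)) - 301) = sqrt((-35 - 4*(-39)*(-15/14)) - 301) = sqrt((-35 - 1170/7) - 301) = sqrt(-1415/7 - 301) = sqrt(-3522/7) = I*sqrt(24654)/7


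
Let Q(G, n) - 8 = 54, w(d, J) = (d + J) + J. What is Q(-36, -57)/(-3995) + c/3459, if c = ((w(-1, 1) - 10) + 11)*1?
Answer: -206468/13818705 ≈ -0.014941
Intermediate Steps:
w(d, J) = d + 2*J (w(d, J) = (J + d) + J = d + 2*J)
Q(G, n) = 62 (Q(G, n) = 8 + 54 = 62)
c = 2 (c = (((-1 + 2*1) - 10) + 11)*1 = (((-1 + 2) - 10) + 11)*1 = ((1 - 10) + 11)*1 = (-9 + 11)*1 = 2*1 = 2)
Q(-36, -57)/(-3995) + c/3459 = 62/(-3995) + 2/3459 = 62*(-1/3995) + 2*(1/3459) = -62/3995 + 2/3459 = -206468/13818705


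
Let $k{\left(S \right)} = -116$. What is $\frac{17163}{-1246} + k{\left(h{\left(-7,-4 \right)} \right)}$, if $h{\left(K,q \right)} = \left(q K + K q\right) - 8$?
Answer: $- \frac{161699}{1246} \approx -129.77$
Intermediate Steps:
$h{\left(K,q \right)} = -8 + 2 K q$ ($h{\left(K,q \right)} = \left(K q + K q\right) - 8 = 2 K q - 8 = -8 + 2 K q$)
$\frac{17163}{-1246} + k{\left(h{\left(-7,-4 \right)} \right)} = \frac{17163}{-1246} - 116 = 17163 \left(- \frac{1}{1246}\right) - 116 = - \frac{17163}{1246} - 116 = - \frac{161699}{1246}$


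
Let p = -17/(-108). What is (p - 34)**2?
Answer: 13359025/11664 ≈ 1145.3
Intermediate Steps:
p = 17/108 (p = -17*(-1/108) = 17/108 ≈ 0.15741)
(p - 34)**2 = (17/108 - 34)**2 = (-3655/108)**2 = 13359025/11664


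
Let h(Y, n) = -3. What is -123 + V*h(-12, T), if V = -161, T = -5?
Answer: 360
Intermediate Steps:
-123 + V*h(-12, T) = -123 - 161*(-3) = -123 + 483 = 360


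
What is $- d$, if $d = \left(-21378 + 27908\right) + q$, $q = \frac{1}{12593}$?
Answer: $- \frac{82232291}{12593} \approx -6530.0$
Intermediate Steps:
$q = \frac{1}{12593} \approx 7.9409 \cdot 10^{-5}$
$d = \frac{82232291}{12593}$ ($d = \left(-21378 + 27908\right) + \frac{1}{12593} = 6530 + \frac{1}{12593} = \frac{82232291}{12593} \approx 6530.0$)
$- d = \left(-1\right) \frac{82232291}{12593} = - \frac{82232291}{12593}$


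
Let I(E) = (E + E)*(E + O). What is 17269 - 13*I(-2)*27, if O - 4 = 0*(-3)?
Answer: 20077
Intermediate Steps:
O = 4 (O = 4 + 0*(-3) = 4 + 0 = 4)
I(E) = 2*E*(4 + E) (I(E) = (E + E)*(E + 4) = (2*E)*(4 + E) = 2*E*(4 + E))
17269 - 13*I(-2)*27 = 17269 - 13*(2*(-2)*(4 - 2))*27 = 17269 - 13*(2*(-2)*2)*27 = 17269 - 13*(-8)*27 = 17269 - (-104)*27 = 17269 - 1*(-2808) = 17269 + 2808 = 20077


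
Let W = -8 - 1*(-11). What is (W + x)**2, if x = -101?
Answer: 9604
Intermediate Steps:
W = 3 (W = -8 + 11 = 3)
(W + x)**2 = (3 - 101)**2 = (-98)**2 = 9604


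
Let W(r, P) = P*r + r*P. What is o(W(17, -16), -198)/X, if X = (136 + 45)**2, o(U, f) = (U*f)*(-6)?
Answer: -646272/32761 ≈ -19.727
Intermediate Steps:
W(r, P) = 2*P*r (W(r, P) = P*r + P*r = 2*P*r)
o(U, f) = -6*U*f
X = 32761 (X = 181**2 = 32761)
o(W(17, -16), -198)/X = -6*2*(-16)*17*(-198)/32761 = -6*(-544)*(-198)*(1/32761) = -646272*1/32761 = -646272/32761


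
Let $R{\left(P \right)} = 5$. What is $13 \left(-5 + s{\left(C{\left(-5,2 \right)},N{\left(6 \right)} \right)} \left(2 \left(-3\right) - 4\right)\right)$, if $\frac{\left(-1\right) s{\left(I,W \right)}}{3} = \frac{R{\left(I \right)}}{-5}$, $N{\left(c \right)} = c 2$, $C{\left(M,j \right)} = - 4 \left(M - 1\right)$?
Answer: $-455$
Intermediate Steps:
$C{\left(M,j \right)} = 4 - 4 M$ ($C{\left(M,j \right)} = - 4 \left(-1 + M\right) = 4 - 4 M$)
$N{\left(c \right)} = 2 c$
$s{\left(I,W \right)} = 3$ ($s{\left(I,W \right)} = - 3 \frac{5}{-5} = - 3 \cdot 5 \left(- \frac{1}{5}\right) = \left(-3\right) \left(-1\right) = 3$)
$13 \left(-5 + s{\left(C{\left(-5,2 \right)},N{\left(6 \right)} \right)} \left(2 \left(-3\right) - 4\right)\right) = 13 \left(-5 + 3 \left(2 \left(-3\right) - 4\right)\right) = 13 \left(-5 + 3 \left(-6 - 4\right)\right) = 13 \left(-5 + 3 \left(-10\right)\right) = 13 \left(-5 - 30\right) = 13 \left(-35\right) = -455$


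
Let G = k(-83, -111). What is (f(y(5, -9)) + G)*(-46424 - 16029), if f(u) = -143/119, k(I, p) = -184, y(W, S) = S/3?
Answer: 1376401667/119 ≈ 1.1566e+7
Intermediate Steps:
y(W, S) = S/3 (y(W, S) = S*(⅓) = S/3)
G = -184
f(u) = -143/119 (f(u) = -143*1/119 = -143/119)
(f(y(5, -9)) + G)*(-46424 - 16029) = (-143/119 - 184)*(-46424 - 16029) = -22039/119*(-62453) = 1376401667/119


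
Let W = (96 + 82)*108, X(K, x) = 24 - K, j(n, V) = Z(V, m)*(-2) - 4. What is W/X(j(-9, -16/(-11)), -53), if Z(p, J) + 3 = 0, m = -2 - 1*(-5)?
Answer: 9612/11 ≈ 873.82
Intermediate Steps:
m = 3 (m = -2 + 5 = 3)
Z(p, J) = -3 (Z(p, J) = -3 + 0 = -3)
j(n, V) = 2 (j(n, V) = -3*(-2) - 4 = 6 - 4 = 2)
W = 19224 (W = 178*108 = 19224)
W/X(j(-9, -16/(-11)), -53) = 19224/(24 - 1*2) = 19224/(24 - 2) = 19224/22 = 19224*(1/22) = 9612/11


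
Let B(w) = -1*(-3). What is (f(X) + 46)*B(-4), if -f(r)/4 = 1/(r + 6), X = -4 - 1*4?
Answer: 144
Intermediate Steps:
B(w) = 3
X = -8 (X = -4 - 4 = -8)
f(r) = -4/(6 + r) (f(r) = -4/(r + 6) = -4/(6 + r))
(f(X) + 46)*B(-4) = (-4/(6 - 8) + 46)*3 = (-4/(-2) + 46)*3 = (-4*(-½) + 46)*3 = (2 + 46)*3 = 48*3 = 144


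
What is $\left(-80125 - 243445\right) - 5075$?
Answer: $-328645$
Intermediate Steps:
$\left(-80125 - 243445\right) - 5075 = -323570 - 5075 = -328645$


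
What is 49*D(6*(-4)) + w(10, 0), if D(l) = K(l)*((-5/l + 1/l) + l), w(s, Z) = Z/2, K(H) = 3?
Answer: -7007/2 ≈ -3503.5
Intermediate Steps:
w(s, Z) = Z/2 (w(s, Z) = Z*(1/2) = Z/2)
D(l) = -12/l + 3*l (D(l) = 3*((-5/l + 1/l) + l) = 3*(-4/l + l) = 3*(l - 4/l) = -12/l + 3*l)
49*D(6*(-4)) + w(10, 0) = 49*(-12/(6*(-4)) + 3*(6*(-4))) + (1/2)*0 = 49*(-12/(-24) + 3*(-24)) + 0 = 49*(-12*(-1/24) - 72) + 0 = 49*(1/2 - 72) + 0 = 49*(-143/2) + 0 = -7007/2 + 0 = -7007/2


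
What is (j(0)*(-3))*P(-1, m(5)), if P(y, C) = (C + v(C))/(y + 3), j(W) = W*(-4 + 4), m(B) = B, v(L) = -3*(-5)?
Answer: 0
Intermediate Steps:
v(L) = 15
j(W) = 0 (j(W) = W*0 = 0)
P(y, C) = (15 + C)/(3 + y) (P(y, C) = (C + 15)/(y + 3) = (15 + C)/(3 + y))
(j(0)*(-3))*P(-1, m(5)) = (0*(-3))*((15 + 5)/(3 - 1)) = 0*(20/2) = 0*((1/2)*20) = 0*10 = 0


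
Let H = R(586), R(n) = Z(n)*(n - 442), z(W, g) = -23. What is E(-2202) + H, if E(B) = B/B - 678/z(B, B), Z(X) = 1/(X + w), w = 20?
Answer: 71353/2323 ≈ 30.716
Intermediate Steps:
Z(X) = 1/(20 + X) (Z(X) = 1/(X + 20) = 1/(20 + X))
R(n) = (-442 + n)/(20 + n) (R(n) = (n - 442)/(20 + n) = (-442 + n)/(20 + n))
E(B) = 701/23 (E(B) = B/B - 678/(-23) = 1 - 678*(-1/23) = 1 + 678/23 = 701/23)
H = 24/101 (H = (-442 + 586)/(20 + 586) = 144/606 = (1/606)*144 = 24/101 ≈ 0.23762)
E(-2202) + H = 701/23 + 24/101 = 71353/2323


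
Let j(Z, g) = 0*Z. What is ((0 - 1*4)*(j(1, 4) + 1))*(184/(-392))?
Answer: 92/49 ≈ 1.8776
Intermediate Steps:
j(Z, g) = 0
((0 - 1*4)*(j(1, 4) + 1))*(184/(-392)) = ((0 - 1*4)*(0 + 1))*(184/(-392)) = ((0 - 4)*1)*(184*(-1/392)) = -4*1*(-23/49) = -4*(-23/49) = 92/49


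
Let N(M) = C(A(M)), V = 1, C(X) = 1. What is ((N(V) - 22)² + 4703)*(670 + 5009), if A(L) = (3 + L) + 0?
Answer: 29212776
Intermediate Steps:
A(L) = 3 + L
N(M) = 1
((N(V) - 22)² + 4703)*(670 + 5009) = ((1 - 22)² + 4703)*(670 + 5009) = ((-21)² + 4703)*5679 = (441 + 4703)*5679 = 5144*5679 = 29212776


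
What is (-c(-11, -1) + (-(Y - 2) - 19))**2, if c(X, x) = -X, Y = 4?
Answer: 1024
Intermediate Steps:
(-c(-11, -1) + (-(Y - 2) - 19))**2 = (-(-1)*(-11) + (-(4 - 2) - 19))**2 = (-1*11 + (-1*2 - 19))**2 = (-11 + (-2 - 19))**2 = (-11 - 21)**2 = (-32)**2 = 1024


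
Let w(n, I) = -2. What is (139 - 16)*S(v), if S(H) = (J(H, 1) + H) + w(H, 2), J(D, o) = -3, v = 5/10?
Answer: -1107/2 ≈ -553.50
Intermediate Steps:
v = ½ (v = 5*(⅒) = ½ ≈ 0.50000)
S(H) = -5 + H (S(H) = (-3 + H) - 2 = -5 + H)
(139 - 16)*S(v) = (139 - 16)*(-5 + ½) = 123*(-9/2) = -1107/2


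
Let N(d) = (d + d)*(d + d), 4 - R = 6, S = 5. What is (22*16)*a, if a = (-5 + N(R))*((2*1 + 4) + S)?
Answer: 42592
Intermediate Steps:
R = -2 (R = 4 - 1*6 = 4 - 6 = -2)
N(d) = 4*d**2 (N(d) = (2*d)*(2*d) = 4*d**2)
a = 121 (a = (-5 + 4*(-2)**2)*((2*1 + 4) + 5) = (-5 + 4*4)*((2 + 4) + 5) = (-5 + 16)*(6 + 5) = 11*11 = 121)
(22*16)*a = (22*16)*121 = 352*121 = 42592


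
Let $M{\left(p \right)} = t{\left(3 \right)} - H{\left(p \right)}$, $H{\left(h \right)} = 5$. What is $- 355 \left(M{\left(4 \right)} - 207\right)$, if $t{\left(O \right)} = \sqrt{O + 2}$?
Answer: $75260 - 355 \sqrt{5} \approx 74466.0$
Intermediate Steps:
$t{\left(O \right)} = \sqrt{2 + O}$
$M{\left(p \right)} = -5 + \sqrt{5}$ ($M{\left(p \right)} = \sqrt{2 + 3} - 5 = \sqrt{5} - 5 = -5 + \sqrt{5}$)
$- 355 \left(M{\left(4 \right)} - 207\right) = - 355 \left(\left(-5 + \sqrt{5}\right) - 207\right) = - 355 \left(-212 + \sqrt{5}\right) = 75260 - 355 \sqrt{5}$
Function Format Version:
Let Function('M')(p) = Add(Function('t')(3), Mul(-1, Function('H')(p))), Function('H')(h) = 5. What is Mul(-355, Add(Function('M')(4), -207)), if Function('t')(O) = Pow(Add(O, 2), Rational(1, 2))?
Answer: Add(75260, Mul(-355, Pow(5, Rational(1, 2)))) ≈ 74466.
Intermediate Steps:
Function('t')(O) = Pow(Add(2, O), Rational(1, 2))
Function('M')(p) = Add(-5, Pow(5, Rational(1, 2))) (Function('M')(p) = Add(Pow(Add(2, 3), Rational(1, 2)), Mul(-1, 5)) = Add(Pow(5, Rational(1, 2)), -5) = Add(-5, Pow(5, Rational(1, 2))))
Mul(-355, Add(Function('M')(4), -207)) = Mul(-355, Add(Add(-5, Pow(5, Rational(1, 2))), -207)) = Mul(-355, Add(-212, Pow(5, Rational(1, 2)))) = Add(75260, Mul(-355, Pow(5, Rational(1, 2))))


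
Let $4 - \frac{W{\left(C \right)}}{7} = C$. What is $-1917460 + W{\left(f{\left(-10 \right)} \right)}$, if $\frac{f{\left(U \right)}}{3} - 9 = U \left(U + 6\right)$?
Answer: $-1918461$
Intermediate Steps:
$f{\left(U \right)} = 27 + 3 U \left(6 + U\right)$ ($f{\left(U \right)} = 27 + 3 U \left(U + 6\right) = 27 + 3 U \left(6 + U\right)$)
$W{\left(C \right)} = 28 - 7 C$
$-1917460 + W{\left(f{\left(-10 \right)} \right)} = -1917460 + \left(28 - 7 \left(27 + 3 \left(-10\right)^{2} + 18 \left(-10\right)\right)\right) = -1917460 + \left(28 - 7 \left(27 + 3 \cdot 100 - 180\right)\right) = -1917460 + \left(28 - 7 \left(27 + 300 - 180\right)\right) = -1917460 + \left(28 - 1029\right) = -1917460 - 1001 = -1918461$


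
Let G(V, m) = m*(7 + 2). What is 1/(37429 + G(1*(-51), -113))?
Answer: 1/36412 ≈ 2.7463e-5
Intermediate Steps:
G(V, m) = 9*m (G(V, m) = m*9 = 9*m)
1/(37429 + G(1*(-51), -113)) = 1/(37429 + 9*(-113)) = 1/(37429 - 1017) = 1/36412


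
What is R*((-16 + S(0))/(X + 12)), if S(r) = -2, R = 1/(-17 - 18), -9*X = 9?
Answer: 18/385 ≈ 0.046753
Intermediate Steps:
X = -1 (X = -⅑*9 = -1)
R = -1/35 (R = 1/(-35) = -1/35 ≈ -0.028571)
R*((-16 + S(0))/(X + 12)) = -(-16 - 2)/(35*(-1 + 12)) = -(-18)/(35*11) = -1/35*(-18/11) = 18/385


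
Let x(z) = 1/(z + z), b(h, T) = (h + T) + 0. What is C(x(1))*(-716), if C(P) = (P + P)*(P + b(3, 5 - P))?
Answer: -5728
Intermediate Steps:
b(h, T) = T + h (b(h, T) = (T + h) + 0 = T + h)
x(z) = 1/(2*z)
C(P) = 16*P (C(P) = (P + P)*(P + ((5 - P) + 3)) = (2*P)*(P + (8 - P)) = (2*P)*8 = 16*P)
C(x(1))*(-716) = (16*((1/2)/1))*(-716) = (16*((1/2)*1))*(-716) = (16*(1/2))*(-716) = 8*(-716) = -5728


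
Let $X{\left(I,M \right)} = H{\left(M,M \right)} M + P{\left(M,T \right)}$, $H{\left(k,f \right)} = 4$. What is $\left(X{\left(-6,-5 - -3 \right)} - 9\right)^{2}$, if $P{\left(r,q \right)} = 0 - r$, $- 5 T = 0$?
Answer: $225$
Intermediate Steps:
$T = 0$ ($T = \left(- \frac{1}{5}\right) 0 = 0$)
$P{\left(r,q \right)} = - r$
$X{\left(I,M \right)} = 3 M$ ($X{\left(I,M \right)} = 4 M - M = 3 M$)
$\left(X{\left(-6,-5 - -3 \right)} - 9\right)^{2} = \left(3 \left(-5 - -3\right) - 9\right)^{2} = \left(3 \left(-5 + 3\right) - 9\right)^{2} = \left(3 \left(-2\right) - 9\right)^{2} = \left(-6 - 9\right)^{2} = \left(-15\right)^{2} = 225$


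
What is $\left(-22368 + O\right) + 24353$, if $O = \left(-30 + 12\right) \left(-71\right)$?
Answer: $3263$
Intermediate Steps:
$O = 1278$ ($O = \left(-18\right) \left(-71\right) = 1278$)
$\left(-22368 + O\right) + 24353 = \left(-22368 + 1278\right) + 24353 = -21090 + 24353 = 3263$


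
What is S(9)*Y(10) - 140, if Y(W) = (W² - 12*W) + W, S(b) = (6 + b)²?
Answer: -2390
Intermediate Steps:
Y(W) = W² - 11*W
S(9)*Y(10) - 140 = (6 + 9)²*(10*(-11 + 10)) - 140 = 15²*(10*(-1)) - 140 = 225*(-10) - 140 = -2250 - 140 = -2390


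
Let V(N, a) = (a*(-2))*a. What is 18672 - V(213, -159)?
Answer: 69234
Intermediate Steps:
V(N, a) = -2*a² (V(N, a) = (-2*a)*a = -2*a²)
18672 - V(213, -159) = 18672 - (-2)*(-159)² = 18672 - (-2)*25281 = 18672 - 1*(-50562) = 18672 + 50562 = 69234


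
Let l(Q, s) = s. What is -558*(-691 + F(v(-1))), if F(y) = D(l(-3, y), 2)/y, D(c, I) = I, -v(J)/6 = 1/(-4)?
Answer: 384834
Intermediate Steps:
v(J) = 3/2 (v(J) = -6/(-4) = -6*(-1/4) = 3/2)
F(y) = 2/y
-558*(-691 + F(v(-1))) = -558*(-691 + 2/(3/2)) = -558*(-691 + 2*(2/3)) = -558*(-691 + 4/3) = -558*(-2069/3) = 384834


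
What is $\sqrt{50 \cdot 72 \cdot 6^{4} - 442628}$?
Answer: $26 \sqrt{6247} \approx 2055.0$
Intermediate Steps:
$\sqrt{50 \cdot 72 \cdot 6^{4} - 442628} = \sqrt{3600 \cdot 1296 - 442628} = \sqrt{4665600 - 442628} = \sqrt{4222972} = 26 \sqrt{6247}$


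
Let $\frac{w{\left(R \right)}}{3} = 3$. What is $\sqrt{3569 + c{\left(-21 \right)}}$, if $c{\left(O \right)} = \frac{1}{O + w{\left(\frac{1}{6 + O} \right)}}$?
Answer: $\frac{\sqrt{128481}}{6} \approx 59.74$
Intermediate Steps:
$w{\left(R \right)} = 9$ ($w{\left(R \right)} = 3 \cdot 3 = 9$)
$c{\left(O \right)} = \frac{1}{9 + O}$ ($c{\left(O \right)} = \frac{1}{O + 9} = \frac{1}{9 + O}$)
$\sqrt{3569 + c{\left(-21 \right)}} = \sqrt{3569 + \frac{1}{9 - 21}} = \sqrt{3569 + \frac{1}{-12}} = \sqrt{3569 - \frac{1}{12}} = \sqrt{\frac{42827}{12}} = \frac{\sqrt{128481}}{6}$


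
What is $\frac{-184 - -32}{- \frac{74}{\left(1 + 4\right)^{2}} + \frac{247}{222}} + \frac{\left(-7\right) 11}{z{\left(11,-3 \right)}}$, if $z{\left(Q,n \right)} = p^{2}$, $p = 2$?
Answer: $\frac{2584919}{41012} \approx 63.028$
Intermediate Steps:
$z{\left(Q,n \right)} = 4$ ($z{\left(Q,n \right)} = 2^{2} = 4$)
$\frac{-184 - -32}{- \frac{74}{\left(1 + 4\right)^{2}} + \frac{247}{222}} + \frac{\left(-7\right) 11}{z{\left(11,-3 \right)}} = \frac{-184 - -32}{- \frac{74}{\left(1 + 4\right)^{2}} + \frac{247}{222}} + \frac{\left(-7\right) 11}{4} = \frac{-184 + 32}{- \frac{74}{5^{2}} + 247 \cdot \frac{1}{222}} - \frac{77}{4} = - \frac{152}{- \frac{74}{25} + \frac{247}{222}} - \frac{77}{4} = - \frac{152}{- \frac{10253}{5550}} - \frac{77}{4} = \left(-152\right) \left(- \frac{5550}{10253}\right) - \frac{77}{4} = \frac{843600}{10253} - \frac{77}{4} = \frac{2584919}{41012}$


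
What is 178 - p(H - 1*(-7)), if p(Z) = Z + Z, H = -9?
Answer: 182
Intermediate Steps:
p(Z) = 2*Z
178 - p(H - 1*(-7)) = 178 - 2*(-9 - 1*(-7)) = 178 - 2*(-9 + 7) = 178 - 2*(-2) = 178 - 1*(-4) = 178 + 4 = 182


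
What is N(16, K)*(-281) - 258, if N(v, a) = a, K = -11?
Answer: 2833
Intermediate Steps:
N(16, K)*(-281) - 258 = -11*(-281) - 258 = 3091 - 258 = 2833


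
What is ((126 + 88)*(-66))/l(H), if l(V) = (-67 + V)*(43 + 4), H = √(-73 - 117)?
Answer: 946308/219913 + 14124*I*√190/219913 ≈ 4.3031 + 0.88529*I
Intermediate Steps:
H = I*√190 (H = √(-190) = I*√190 ≈ 13.784*I)
l(V) = -3149 + 47*V (l(V) = (-67 + V)*47 = -3149 + 47*V)
((126 + 88)*(-66))/l(H) = ((126 + 88)*(-66))/(-3149 + 47*(I*√190)) = (214*(-66))/(-3149 + 47*I*√190) = -14124/(-3149 + 47*I*√190)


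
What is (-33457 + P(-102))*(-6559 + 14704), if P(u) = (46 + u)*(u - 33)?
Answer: -210931065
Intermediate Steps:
P(u) = (-33 + u)*(46 + u) (P(u) = (46 + u)*(-33 + u) = (-33 + u)*(46 + u))
(-33457 + P(-102))*(-6559 + 14704) = (-33457 + (-1518 + (-102)² + 13*(-102)))*(-6559 + 14704) = (-33457 + (-1518 + 10404 - 1326))*8145 = (-33457 + 7560)*8145 = -25897*8145 = -210931065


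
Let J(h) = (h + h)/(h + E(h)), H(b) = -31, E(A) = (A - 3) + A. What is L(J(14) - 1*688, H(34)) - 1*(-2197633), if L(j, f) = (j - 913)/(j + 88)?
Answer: 51363140887/23372 ≈ 2.1976e+6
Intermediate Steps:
E(A) = -3 + 2*A (E(A) = (-3 + A) + A = -3 + 2*A)
J(h) = 2*h/(-3 + 3*h) (J(h) = (h + h)/(h + (-3 + 2*h)) = (2*h)/(-3 + 3*h) = 2*h/(-3 + 3*h))
L(j, f) = (-913 + j)/(88 + j)
L(J(14) - 1*688, H(34)) - 1*(-2197633) = (-913 + ((⅔)*14/(-1 + 14) - 1*688))/(88 + ((⅔)*14/(-1 + 14) - 1*688)) - 1*(-2197633) = (-913 + ((⅔)*14/13 - 688))/(88 + ((⅔)*14/13 - 688)) + 2197633 = (-913 + ((⅔)*14*(1/13) - 688))/(88 + ((⅔)*14*(1/13) - 688)) + 2197633 = (-913 + (28/39 - 688))/(88 + (28/39 - 688)) + 2197633 = (-913 - 26804/39)/(88 - 26804/39) + 2197633 = -62411/39/(-23372/39) + 2197633 = -39/23372*(-62411/39) + 2197633 = 62411/23372 + 2197633 = 51363140887/23372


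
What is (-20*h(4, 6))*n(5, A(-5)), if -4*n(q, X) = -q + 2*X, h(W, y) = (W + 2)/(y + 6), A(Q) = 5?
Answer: 25/2 ≈ 12.500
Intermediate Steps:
h(W, y) = (2 + W)/(6 + y)
n(q, X) = -X/2 + q/4 (n(q, X) = -(-q + 2*X)/4 = -X/2 + q/4)
(-20*h(4, 6))*n(5, A(-5)) = (-20*(2 + 4)/(6 + 6))*(-½*5 + (¼)*5) = (-20*6/12)*(-5/2 + 5/4) = -5*6/3*(-5/4) = -20*½*(-5/4) = -10*(-5/4) = 25/2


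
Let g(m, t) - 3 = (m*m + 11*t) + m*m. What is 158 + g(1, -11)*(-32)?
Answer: 3870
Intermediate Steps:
g(m, t) = 3 + 2*m**2 + 11*t (g(m, t) = 3 + ((m*m + 11*t) + m*m) = 3 + ((m**2 + 11*t) + m**2) = 3 + (2*m**2 + 11*t) = 3 + 2*m**2 + 11*t)
158 + g(1, -11)*(-32) = 158 + (3 + 2*1**2 + 11*(-11))*(-32) = 158 + (3 + 2*1 - 121)*(-32) = 158 + (3 + 2 - 121)*(-32) = 158 - 116*(-32) = 158 + 3712 = 3870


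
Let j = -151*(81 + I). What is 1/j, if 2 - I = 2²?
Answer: -1/11929 ≈ -8.3829e-5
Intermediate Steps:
I = -2 (I = 2 - 1*2² = 2 - 1*4 = 2 - 4 = -2)
j = -11929 (j = -151*(81 - 2) = -151*79 = -11929)
1/j = 1/(-11929) = -1/11929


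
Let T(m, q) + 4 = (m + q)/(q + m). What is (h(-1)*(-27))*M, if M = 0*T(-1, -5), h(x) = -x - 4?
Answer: 0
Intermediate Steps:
T(m, q) = -3 (T(m, q) = -4 + (m + q)/(q + m) = -4 + (m + q)/(m + q) = -4 + 1 = -3)
h(x) = -4 - x
M = 0 (M = 0*(-3) = 0)
(h(-1)*(-27))*M = ((-4 - 1*(-1))*(-27))*0 = ((-4 + 1)*(-27))*0 = -3*(-27)*0 = 81*0 = 0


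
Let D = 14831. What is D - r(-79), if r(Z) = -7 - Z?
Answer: 14759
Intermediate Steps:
D - r(-79) = 14831 - (-7 - 1*(-79)) = 14831 - (-7 + 79) = 14831 - 1*72 = 14831 - 72 = 14759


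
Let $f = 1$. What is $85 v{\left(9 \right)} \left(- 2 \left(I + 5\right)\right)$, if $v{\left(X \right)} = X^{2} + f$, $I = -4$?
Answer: $-13940$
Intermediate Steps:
$v{\left(X \right)} = 1 + X^{2}$ ($v{\left(X \right)} = X^{2} + 1 = 1 + X^{2}$)
$85 v{\left(9 \right)} \left(- 2 \left(I + 5\right)\right) = 85 \left(1 + 9^{2}\right) \left(- 2 \left(-4 + 5\right)\right) = 85 \left(1 + 81\right) \left(\left(-2\right) 1\right) = 85 \cdot 82 \left(-2\right) = 6970 \left(-2\right) = -13940$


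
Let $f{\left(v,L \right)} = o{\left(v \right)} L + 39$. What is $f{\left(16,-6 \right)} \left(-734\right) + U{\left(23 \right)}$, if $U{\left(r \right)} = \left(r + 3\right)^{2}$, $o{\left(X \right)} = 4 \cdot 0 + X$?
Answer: $42514$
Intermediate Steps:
$o{\left(X \right)} = X$ ($o{\left(X \right)} = 0 + X = X$)
$U{\left(r \right)} = \left(3 + r\right)^{2}$
$f{\left(v,L \right)} = 39 + L v$ ($f{\left(v,L \right)} = v L + 39 = L v + 39 = 39 + L v$)
$f{\left(16,-6 \right)} \left(-734\right) + U{\left(23 \right)} = \left(39 - 96\right) \left(-734\right) + \left(3 + 23\right)^{2} = \left(39 - 96\right) \left(-734\right) + 26^{2} = \left(-57\right) \left(-734\right) + 676 = 41838 + 676 = 42514$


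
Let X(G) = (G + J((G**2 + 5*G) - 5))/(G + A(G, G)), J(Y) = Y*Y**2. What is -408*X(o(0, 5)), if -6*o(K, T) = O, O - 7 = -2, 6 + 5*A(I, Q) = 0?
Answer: -2414977925/19764 ≈ -1.2219e+5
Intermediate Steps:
A(I, Q) = -6/5 (A(I, Q) = -6/5 + (1/5)*0 = -6/5 + 0 = -6/5)
O = 5 (O = 7 - 2 = 5)
o(K, T) = -5/6 (o(K, T) = -1/6*5 = -5/6)
J(Y) = Y**3
X(G) = (G + (-5 + G**2 + 5*G)**3)/(-6/5 + G) (X(G) = (G + ((G**2 + 5*G) - 5)**3)/(G - 6/5) = (G + (-5 + G**2 + 5*G)**3)/(-6/5 + G))
-408*X(o(0, 5)) = -2040*(-5/6 + (-5 + (-5/6)**2 + 5*(-5/6))**3)/(-6 + 5*(-5/6)) = -2040*(-5/6 + (-5 + 25/36 - 25/6)**3)/(-6 - 25/6) = -2040*(-5/6 + (-305/36)**3)/(-61/6) = -2040*(-6)*(-5/6 - 28372625/46656)/61 = -2040*(-6)*(-28411505)/(61*46656) = -408*142057525/474336 = -2414977925/19764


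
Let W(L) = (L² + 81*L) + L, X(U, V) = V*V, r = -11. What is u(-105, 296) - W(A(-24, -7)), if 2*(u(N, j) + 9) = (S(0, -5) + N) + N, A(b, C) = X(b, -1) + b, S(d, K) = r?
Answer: 2475/2 ≈ 1237.5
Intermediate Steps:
X(U, V) = V²
S(d, K) = -11
A(b, C) = 1 + b (A(b, C) = (-1)² + b = 1 + b)
W(L) = L² + 82*L
u(N, j) = -29/2 + N (u(N, j) = -9 + ((-11 + N) + N)/2 = -9 + (-11 + 2*N)/2 = -9 + (-11/2 + N) = -29/2 + N)
u(-105, 296) - W(A(-24, -7)) = (-29/2 - 105) - (1 - 24)*(82 + (1 - 24)) = -239/2 - (-23)*(82 - 23) = -239/2 - (-23)*59 = -239/2 - 1*(-1357) = -239/2 + 1357 = 2475/2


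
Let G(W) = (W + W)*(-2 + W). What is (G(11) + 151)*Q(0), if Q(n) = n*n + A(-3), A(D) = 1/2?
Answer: 349/2 ≈ 174.50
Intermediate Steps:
A(D) = ½
Q(n) = ½ + n² (Q(n) = n*n + ½ = n² + ½ = ½ + n²)
G(W) = 2*W*(-2 + W) (G(W) = (2*W)*(-2 + W) = 2*W*(-2 + W))
(G(11) + 151)*Q(0) = (2*11*(-2 + 11) + 151)*(½ + 0²) = (2*11*9 + 151)*(½ + 0) = (198 + 151)*(½) = 349*(½) = 349/2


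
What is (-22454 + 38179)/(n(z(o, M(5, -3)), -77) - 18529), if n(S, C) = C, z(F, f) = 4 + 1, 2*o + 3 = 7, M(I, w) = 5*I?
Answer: -15725/18606 ≈ -0.84516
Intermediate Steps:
o = 2 (o = -3/2 + (½)*7 = -3/2 + 7/2 = 2)
z(F, f) = 5
(-22454 + 38179)/(n(z(o, M(5, -3)), -77) - 18529) = (-22454 + 38179)/(-77 - 18529) = 15725/(-18606) = 15725*(-1/18606) = -15725/18606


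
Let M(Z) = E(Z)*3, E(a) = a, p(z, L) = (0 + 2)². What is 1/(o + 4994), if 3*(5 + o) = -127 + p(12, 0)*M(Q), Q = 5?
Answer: 3/14900 ≈ 0.00020134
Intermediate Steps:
p(z, L) = 4 (p(z, L) = 2² = 4)
M(Z) = 3*Z (M(Z) = Z*3 = 3*Z)
o = -82/3 (o = -5 + (-127 + 4*(3*5))/3 = -5 + (-127 + 4*15)/3 = -5 + (-127 + 60)/3 = -5 + (⅓)*(-67) = -5 - 67/3 = -82/3 ≈ -27.333)
1/(o + 4994) = 1/(-82/3 + 4994) = 1/(14900/3) = 3/14900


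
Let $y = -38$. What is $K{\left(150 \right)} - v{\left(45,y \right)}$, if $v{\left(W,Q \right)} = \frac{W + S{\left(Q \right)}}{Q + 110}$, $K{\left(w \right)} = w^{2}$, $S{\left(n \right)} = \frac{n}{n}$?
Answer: $\frac{809977}{36} \approx 22499.0$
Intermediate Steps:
$S{\left(n \right)} = 1$
$v{\left(W,Q \right)} = \frac{1 + W}{110 + Q}$ ($v{\left(W,Q \right)} = \frac{W + 1}{Q + 110} = \frac{1 + W}{110 + Q}$)
$K{\left(150 \right)} - v{\left(45,y \right)} = 150^{2} - \frac{1 + 45}{110 - 38} = 22500 - \frac{1}{72} \cdot 46 = 22500 - \frac{23}{36} = \frac{809977}{36}$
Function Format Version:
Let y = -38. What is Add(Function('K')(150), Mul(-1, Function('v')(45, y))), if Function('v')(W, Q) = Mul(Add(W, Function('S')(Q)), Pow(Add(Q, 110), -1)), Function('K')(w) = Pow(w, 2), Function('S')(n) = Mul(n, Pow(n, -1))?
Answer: Rational(809977, 36) ≈ 22499.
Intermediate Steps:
Function('S')(n) = 1
Function('v')(W, Q) = Mul(Pow(Add(110, Q), -1), Add(1, W)) (Function('v')(W, Q) = Mul(Add(W, 1), Pow(Add(Q, 110), -1)) = Mul(Add(1, W), Pow(Add(110, Q), -1)) = Mul(Pow(Add(110, Q), -1), Add(1, W)))
Add(Function('K')(150), Mul(-1, Function('v')(45, y))) = Add(Pow(150, 2), Mul(-1, Mul(Pow(Add(110, -38), -1), Add(1, 45)))) = Add(22500, Mul(-1, Mul(Pow(72, -1), 46))) = Add(22500, Mul(-1, Mul(Rational(1, 72), 46))) = Add(22500, Mul(-1, Rational(23, 36))) = Add(22500, Rational(-23, 36)) = Rational(809977, 36)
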